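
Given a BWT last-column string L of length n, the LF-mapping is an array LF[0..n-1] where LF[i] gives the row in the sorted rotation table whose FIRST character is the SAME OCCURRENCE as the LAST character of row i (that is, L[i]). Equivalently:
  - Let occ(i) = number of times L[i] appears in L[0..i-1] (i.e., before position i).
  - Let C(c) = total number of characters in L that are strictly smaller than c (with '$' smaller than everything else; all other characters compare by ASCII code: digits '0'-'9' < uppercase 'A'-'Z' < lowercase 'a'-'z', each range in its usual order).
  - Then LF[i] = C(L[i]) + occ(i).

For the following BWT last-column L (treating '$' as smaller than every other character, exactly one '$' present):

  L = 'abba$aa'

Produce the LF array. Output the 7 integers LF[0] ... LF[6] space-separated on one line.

Answer: 1 5 6 2 0 3 4

Derivation:
Char counts: '$':1, 'a':4, 'b':2
C (first-col start): C('$')=0, C('a')=1, C('b')=5
L[0]='a': occ=0, LF[0]=C('a')+0=1+0=1
L[1]='b': occ=0, LF[1]=C('b')+0=5+0=5
L[2]='b': occ=1, LF[2]=C('b')+1=5+1=6
L[3]='a': occ=1, LF[3]=C('a')+1=1+1=2
L[4]='$': occ=0, LF[4]=C('$')+0=0+0=0
L[5]='a': occ=2, LF[5]=C('a')+2=1+2=3
L[6]='a': occ=3, LF[6]=C('a')+3=1+3=4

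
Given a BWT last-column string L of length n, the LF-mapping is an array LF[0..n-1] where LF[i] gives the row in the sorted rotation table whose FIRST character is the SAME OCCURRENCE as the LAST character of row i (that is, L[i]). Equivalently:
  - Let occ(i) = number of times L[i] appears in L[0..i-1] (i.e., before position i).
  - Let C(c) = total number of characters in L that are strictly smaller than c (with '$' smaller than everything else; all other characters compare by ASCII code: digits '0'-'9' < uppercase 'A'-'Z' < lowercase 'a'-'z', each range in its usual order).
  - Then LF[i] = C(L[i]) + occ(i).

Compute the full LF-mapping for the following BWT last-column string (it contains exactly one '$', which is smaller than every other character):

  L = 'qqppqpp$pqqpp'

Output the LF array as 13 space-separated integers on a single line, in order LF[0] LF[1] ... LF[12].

Char counts: '$':1, 'p':7, 'q':5
C (first-col start): C('$')=0, C('p')=1, C('q')=8
L[0]='q': occ=0, LF[0]=C('q')+0=8+0=8
L[1]='q': occ=1, LF[1]=C('q')+1=8+1=9
L[2]='p': occ=0, LF[2]=C('p')+0=1+0=1
L[3]='p': occ=1, LF[3]=C('p')+1=1+1=2
L[4]='q': occ=2, LF[4]=C('q')+2=8+2=10
L[5]='p': occ=2, LF[5]=C('p')+2=1+2=3
L[6]='p': occ=3, LF[6]=C('p')+3=1+3=4
L[7]='$': occ=0, LF[7]=C('$')+0=0+0=0
L[8]='p': occ=4, LF[8]=C('p')+4=1+4=5
L[9]='q': occ=3, LF[9]=C('q')+3=8+3=11
L[10]='q': occ=4, LF[10]=C('q')+4=8+4=12
L[11]='p': occ=5, LF[11]=C('p')+5=1+5=6
L[12]='p': occ=6, LF[12]=C('p')+6=1+6=7

Answer: 8 9 1 2 10 3 4 0 5 11 12 6 7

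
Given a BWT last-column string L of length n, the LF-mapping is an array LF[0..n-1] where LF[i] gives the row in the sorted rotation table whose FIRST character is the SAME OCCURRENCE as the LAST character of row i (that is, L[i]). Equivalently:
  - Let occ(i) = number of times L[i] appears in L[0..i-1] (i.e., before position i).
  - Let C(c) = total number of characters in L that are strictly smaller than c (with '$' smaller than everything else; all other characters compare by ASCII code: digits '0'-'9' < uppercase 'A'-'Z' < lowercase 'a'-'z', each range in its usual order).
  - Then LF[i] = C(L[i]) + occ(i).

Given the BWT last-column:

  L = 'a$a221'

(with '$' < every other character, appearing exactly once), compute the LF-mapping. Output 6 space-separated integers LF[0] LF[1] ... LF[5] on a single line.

Char counts: '$':1, '1':1, '2':2, 'a':2
C (first-col start): C('$')=0, C('1')=1, C('2')=2, C('a')=4
L[0]='a': occ=0, LF[0]=C('a')+0=4+0=4
L[1]='$': occ=0, LF[1]=C('$')+0=0+0=0
L[2]='a': occ=1, LF[2]=C('a')+1=4+1=5
L[3]='2': occ=0, LF[3]=C('2')+0=2+0=2
L[4]='2': occ=1, LF[4]=C('2')+1=2+1=3
L[5]='1': occ=0, LF[5]=C('1')+0=1+0=1

Answer: 4 0 5 2 3 1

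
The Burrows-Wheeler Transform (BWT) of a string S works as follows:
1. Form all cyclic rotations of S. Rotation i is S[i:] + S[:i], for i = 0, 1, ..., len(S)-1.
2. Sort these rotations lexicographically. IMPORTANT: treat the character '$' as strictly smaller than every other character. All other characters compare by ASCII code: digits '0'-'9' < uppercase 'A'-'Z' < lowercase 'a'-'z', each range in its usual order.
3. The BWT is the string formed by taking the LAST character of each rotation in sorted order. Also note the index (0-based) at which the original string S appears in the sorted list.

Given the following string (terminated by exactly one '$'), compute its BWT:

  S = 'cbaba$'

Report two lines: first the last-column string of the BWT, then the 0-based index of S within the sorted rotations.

Answer: abbac$
5

Derivation:
All 6 rotations (rotation i = S[i:]+S[:i]):
  rot[0] = cbaba$
  rot[1] = baba$c
  rot[2] = aba$cb
  rot[3] = ba$cba
  rot[4] = a$cbab
  rot[5] = $cbaba
Sorted (with $ < everything):
  sorted[0] = $cbaba  (last char: 'a')
  sorted[1] = a$cbab  (last char: 'b')
  sorted[2] = aba$cb  (last char: 'b')
  sorted[3] = ba$cba  (last char: 'a')
  sorted[4] = baba$c  (last char: 'c')
  sorted[5] = cbaba$  (last char: '$')
Last column: abbac$
Original string S is at sorted index 5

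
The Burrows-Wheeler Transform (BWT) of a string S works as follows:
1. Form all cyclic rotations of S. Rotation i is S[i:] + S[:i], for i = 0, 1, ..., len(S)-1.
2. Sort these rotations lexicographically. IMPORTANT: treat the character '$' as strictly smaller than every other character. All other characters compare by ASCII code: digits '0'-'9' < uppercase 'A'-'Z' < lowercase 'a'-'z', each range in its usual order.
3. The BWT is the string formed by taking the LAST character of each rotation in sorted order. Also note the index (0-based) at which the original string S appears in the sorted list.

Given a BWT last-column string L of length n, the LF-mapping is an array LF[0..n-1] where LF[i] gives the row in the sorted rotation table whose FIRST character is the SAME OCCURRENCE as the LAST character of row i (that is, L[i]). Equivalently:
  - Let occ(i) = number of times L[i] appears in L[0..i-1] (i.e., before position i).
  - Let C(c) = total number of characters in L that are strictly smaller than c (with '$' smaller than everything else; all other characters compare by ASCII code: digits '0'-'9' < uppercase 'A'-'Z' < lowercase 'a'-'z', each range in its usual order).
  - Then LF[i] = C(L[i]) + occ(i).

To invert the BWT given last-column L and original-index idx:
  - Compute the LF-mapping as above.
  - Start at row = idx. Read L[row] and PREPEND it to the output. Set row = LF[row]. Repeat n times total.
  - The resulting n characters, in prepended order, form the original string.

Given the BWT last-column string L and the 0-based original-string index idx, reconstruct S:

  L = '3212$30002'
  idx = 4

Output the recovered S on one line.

LF mapping: 8 5 4 6 0 9 1 2 3 7
Walk LF starting at row 4, prepending L[row]:
  step 1: row=4, L[4]='$', prepend. Next row=LF[4]=0
  step 2: row=0, L[0]='3', prepend. Next row=LF[0]=8
  step 3: row=8, L[8]='0', prepend. Next row=LF[8]=3
  step 4: row=3, L[3]='2', prepend. Next row=LF[3]=6
  step 5: row=6, L[6]='0', prepend. Next row=LF[6]=1
  step 6: row=1, L[1]='2', prepend. Next row=LF[1]=5
  step 7: row=5, L[5]='3', prepend. Next row=LF[5]=9
  step 8: row=9, L[9]='2', prepend. Next row=LF[9]=7
  step 9: row=7, L[7]='0', prepend. Next row=LF[7]=2
  step 10: row=2, L[2]='1', prepend. Next row=LF[2]=4
Reversed output: 102320203$

Answer: 102320203$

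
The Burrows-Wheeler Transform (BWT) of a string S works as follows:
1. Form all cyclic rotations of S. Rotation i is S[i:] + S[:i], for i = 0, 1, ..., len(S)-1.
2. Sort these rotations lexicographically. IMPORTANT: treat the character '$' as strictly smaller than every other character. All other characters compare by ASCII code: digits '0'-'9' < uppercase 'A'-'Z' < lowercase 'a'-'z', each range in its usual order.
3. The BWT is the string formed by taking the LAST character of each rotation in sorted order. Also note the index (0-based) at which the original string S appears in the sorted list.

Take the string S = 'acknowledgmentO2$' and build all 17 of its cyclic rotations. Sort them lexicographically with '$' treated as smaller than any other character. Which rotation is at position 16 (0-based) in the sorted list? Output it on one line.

Answer: wledgmentO2$ackno

Derivation:
All 17 rotations (rotation i = S[i:]+S[:i]):
  rot[0] = acknowledgmentO2$
  rot[1] = cknowledgmentO2$a
  rot[2] = knowledgmentO2$ac
  rot[3] = nowledgmentO2$ack
  rot[4] = owledgmentO2$ackn
  rot[5] = wledgmentO2$ackno
  rot[6] = ledgmentO2$acknow
  rot[7] = edgmentO2$acknowl
  rot[8] = dgmentO2$acknowle
  rot[9] = gmentO2$acknowled
  rot[10] = mentO2$acknowledg
  rot[11] = entO2$acknowledgm
  rot[12] = ntO2$acknowledgme
  rot[13] = tO2$acknowledgmen
  rot[14] = O2$acknowledgment
  rot[15] = 2$acknowledgmentO
  rot[16] = $acknowledgmentO2
Sorted (with $ < everything):
  sorted[0] = $acknowledgmentO2
  sorted[1] = 2$acknowledgmentO
  sorted[2] = O2$acknowledgment
  sorted[3] = acknowledgmentO2$
  sorted[4] = cknowledgmentO2$a
  sorted[5] = dgmentO2$acknowle
  sorted[6] = edgmentO2$acknowl
  sorted[7] = entO2$acknowledgm
  sorted[8] = gmentO2$acknowled
  sorted[9] = knowledgmentO2$ac
  sorted[10] = ledgmentO2$acknow
  sorted[11] = mentO2$acknowledg
  sorted[12] = nowledgmentO2$ack
  sorted[13] = ntO2$acknowledgme
  sorted[14] = owledgmentO2$ackn
  sorted[15] = tO2$acknowledgmen
  sorted[16] = wledgmentO2$ackno
sorted[16] = wledgmentO2$ackno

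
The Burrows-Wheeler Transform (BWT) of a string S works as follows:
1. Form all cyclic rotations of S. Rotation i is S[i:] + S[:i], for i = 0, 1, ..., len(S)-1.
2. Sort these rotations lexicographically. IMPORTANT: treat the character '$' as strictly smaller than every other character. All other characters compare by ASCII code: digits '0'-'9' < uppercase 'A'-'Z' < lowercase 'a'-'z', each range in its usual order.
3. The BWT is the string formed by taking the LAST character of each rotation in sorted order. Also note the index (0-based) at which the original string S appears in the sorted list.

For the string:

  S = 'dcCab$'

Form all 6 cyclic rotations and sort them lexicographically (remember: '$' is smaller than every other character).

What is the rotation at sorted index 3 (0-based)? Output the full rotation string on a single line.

Answer: b$dcCa

Derivation:
All 6 rotations (rotation i = S[i:]+S[:i]):
  rot[0] = dcCab$
  rot[1] = cCab$d
  rot[2] = Cab$dc
  rot[3] = ab$dcC
  rot[4] = b$dcCa
  rot[5] = $dcCab
Sorted (with $ < everything):
  sorted[0] = $dcCab
  sorted[1] = Cab$dc
  sorted[2] = ab$dcC
  sorted[3] = b$dcCa
  sorted[4] = cCab$d
  sorted[5] = dcCab$
sorted[3] = b$dcCa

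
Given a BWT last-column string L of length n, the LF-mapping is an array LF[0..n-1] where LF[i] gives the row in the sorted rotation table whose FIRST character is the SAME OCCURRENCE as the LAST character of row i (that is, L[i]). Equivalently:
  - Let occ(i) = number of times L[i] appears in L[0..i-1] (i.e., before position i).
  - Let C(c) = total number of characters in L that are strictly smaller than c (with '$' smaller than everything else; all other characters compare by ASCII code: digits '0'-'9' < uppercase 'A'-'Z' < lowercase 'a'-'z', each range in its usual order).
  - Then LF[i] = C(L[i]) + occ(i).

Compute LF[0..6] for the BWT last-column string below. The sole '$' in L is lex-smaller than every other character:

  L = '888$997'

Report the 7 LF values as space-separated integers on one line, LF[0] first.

Char counts: '$':1, '7':1, '8':3, '9':2
C (first-col start): C('$')=0, C('7')=1, C('8')=2, C('9')=5
L[0]='8': occ=0, LF[0]=C('8')+0=2+0=2
L[1]='8': occ=1, LF[1]=C('8')+1=2+1=3
L[2]='8': occ=2, LF[2]=C('8')+2=2+2=4
L[3]='$': occ=0, LF[3]=C('$')+0=0+0=0
L[4]='9': occ=0, LF[4]=C('9')+0=5+0=5
L[5]='9': occ=1, LF[5]=C('9')+1=5+1=6
L[6]='7': occ=0, LF[6]=C('7')+0=1+0=1

Answer: 2 3 4 0 5 6 1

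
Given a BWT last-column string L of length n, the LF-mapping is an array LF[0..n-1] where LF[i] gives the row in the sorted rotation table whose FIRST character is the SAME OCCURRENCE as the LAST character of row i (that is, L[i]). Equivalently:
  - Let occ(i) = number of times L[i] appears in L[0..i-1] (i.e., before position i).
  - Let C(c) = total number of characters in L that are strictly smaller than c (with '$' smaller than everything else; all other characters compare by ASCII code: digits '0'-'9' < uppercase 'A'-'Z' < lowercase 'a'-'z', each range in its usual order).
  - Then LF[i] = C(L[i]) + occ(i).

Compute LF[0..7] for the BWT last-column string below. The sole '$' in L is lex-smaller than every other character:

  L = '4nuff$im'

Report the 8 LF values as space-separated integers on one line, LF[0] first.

Char counts: '$':1, '4':1, 'f':2, 'i':1, 'm':1, 'n':1, 'u':1
C (first-col start): C('$')=0, C('4')=1, C('f')=2, C('i')=4, C('m')=5, C('n')=6, C('u')=7
L[0]='4': occ=0, LF[0]=C('4')+0=1+0=1
L[1]='n': occ=0, LF[1]=C('n')+0=6+0=6
L[2]='u': occ=0, LF[2]=C('u')+0=7+0=7
L[3]='f': occ=0, LF[3]=C('f')+0=2+0=2
L[4]='f': occ=1, LF[4]=C('f')+1=2+1=3
L[5]='$': occ=0, LF[5]=C('$')+0=0+0=0
L[6]='i': occ=0, LF[6]=C('i')+0=4+0=4
L[7]='m': occ=0, LF[7]=C('m')+0=5+0=5

Answer: 1 6 7 2 3 0 4 5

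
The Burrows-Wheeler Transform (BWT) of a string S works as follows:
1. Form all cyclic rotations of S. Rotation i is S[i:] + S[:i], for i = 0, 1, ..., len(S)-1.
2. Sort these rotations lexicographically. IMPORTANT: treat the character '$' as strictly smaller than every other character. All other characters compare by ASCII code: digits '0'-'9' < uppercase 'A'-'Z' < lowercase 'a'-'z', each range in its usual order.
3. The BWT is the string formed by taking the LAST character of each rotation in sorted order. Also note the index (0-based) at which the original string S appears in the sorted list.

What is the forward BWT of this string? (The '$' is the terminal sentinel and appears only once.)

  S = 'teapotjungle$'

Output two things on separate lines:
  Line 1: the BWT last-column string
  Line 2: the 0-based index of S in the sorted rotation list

Answer: eeltntgupa$oj
10

Derivation:
All 13 rotations (rotation i = S[i:]+S[:i]):
  rot[0] = teapotjungle$
  rot[1] = eapotjungle$t
  rot[2] = apotjungle$te
  rot[3] = potjungle$tea
  rot[4] = otjungle$teap
  rot[5] = tjungle$teapo
  rot[6] = jungle$teapot
  rot[7] = ungle$teapotj
  rot[8] = ngle$teapotju
  rot[9] = gle$teapotjun
  rot[10] = le$teapotjung
  rot[11] = e$teapotjungl
  rot[12] = $teapotjungle
Sorted (with $ < everything):
  sorted[0] = $teapotjungle  (last char: 'e')
  sorted[1] = apotjungle$te  (last char: 'e')
  sorted[2] = e$teapotjungl  (last char: 'l')
  sorted[3] = eapotjungle$t  (last char: 't')
  sorted[4] = gle$teapotjun  (last char: 'n')
  sorted[5] = jungle$teapot  (last char: 't')
  sorted[6] = le$teapotjung  (last char: 'g')
  sorted[7] = ngle$teapotju  (last char: 'u')
  sorted[8] = otjungle$teap  (last char: 'p')
  sorted[9] = potjungle$tea  (last char: 'a')
  sorted[10] = teapotjungle$  (last char: '$')
  sorted[11] = tjungle$teapo  (last char: 'o')
  sorted[12] = ungle$teapotj  (last char: 'j')
Last column: eeltntgupa$oj
Original string S is at sorted index 10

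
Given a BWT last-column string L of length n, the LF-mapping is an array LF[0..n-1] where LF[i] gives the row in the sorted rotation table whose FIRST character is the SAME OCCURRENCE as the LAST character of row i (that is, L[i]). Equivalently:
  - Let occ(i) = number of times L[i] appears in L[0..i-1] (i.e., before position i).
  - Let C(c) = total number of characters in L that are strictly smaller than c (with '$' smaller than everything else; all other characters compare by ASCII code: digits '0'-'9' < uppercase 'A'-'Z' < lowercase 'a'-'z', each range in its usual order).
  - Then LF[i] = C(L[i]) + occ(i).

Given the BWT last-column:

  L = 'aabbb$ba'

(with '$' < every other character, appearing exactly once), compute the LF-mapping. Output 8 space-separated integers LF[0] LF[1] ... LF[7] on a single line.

Answer: 1 2 4 5 6 0 7 3

Derivation:
Char counts: '$':1, 'a':3, 'b':4
C (first-col start): C('$')=0, C('a')=1, C('b')=4
L[0]='a': occ=0, LF[0]=C('a')+0=1+0=1
L[1]='a': occ=1, LF[1]=C('a')+1=1+1=2
L[2]='b': occ=0, LF[2]=C('b')+0=4+0=4
L[3]='b': occ=1, LF[3]=C('b')+1=4+1=5
L[4]='b': occ=2, LF[4]=C('b')+2=4+2=6
L[5]='$': occ=0, LF[5]=C('$')+0=0+0=0
L[6]='b': occ=3, LF[6]=C('b')+3=4+3=7
L[7]='a': occ=2, LF[7]=C('a')+2=1+2=3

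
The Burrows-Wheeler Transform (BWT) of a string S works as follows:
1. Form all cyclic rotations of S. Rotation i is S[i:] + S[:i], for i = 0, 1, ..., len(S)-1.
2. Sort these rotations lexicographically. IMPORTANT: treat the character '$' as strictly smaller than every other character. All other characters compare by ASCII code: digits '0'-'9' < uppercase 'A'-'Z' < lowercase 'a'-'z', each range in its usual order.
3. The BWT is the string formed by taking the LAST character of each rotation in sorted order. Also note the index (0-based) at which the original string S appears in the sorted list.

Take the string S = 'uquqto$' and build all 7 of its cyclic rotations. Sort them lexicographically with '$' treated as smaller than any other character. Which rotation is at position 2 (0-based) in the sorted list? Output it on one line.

All 7 rotations (rotation i = S[i:]+S[:i]):
  rot[0] = uquqto$
  rot[1] = quqto$u
  rot[2] = uqto$uq
  rot[3] = qto$uqu
  rot[4] = to$uquq
  rot[5] = o$uquqt
  rot[6] = $uquqto
Sorted (with $ < everything):
  sorted[0] = $uquqto
  sorted[1] = o$uquqt
  sorted[2] = qto$uqu
  sorted[3] = quqto$u
  sorted[4] = to$uquq
  sorted[5] = uqto$uq
  sorted[6] = uquqto$
sorted[2] = qto$uqu

Answer: qto$uqu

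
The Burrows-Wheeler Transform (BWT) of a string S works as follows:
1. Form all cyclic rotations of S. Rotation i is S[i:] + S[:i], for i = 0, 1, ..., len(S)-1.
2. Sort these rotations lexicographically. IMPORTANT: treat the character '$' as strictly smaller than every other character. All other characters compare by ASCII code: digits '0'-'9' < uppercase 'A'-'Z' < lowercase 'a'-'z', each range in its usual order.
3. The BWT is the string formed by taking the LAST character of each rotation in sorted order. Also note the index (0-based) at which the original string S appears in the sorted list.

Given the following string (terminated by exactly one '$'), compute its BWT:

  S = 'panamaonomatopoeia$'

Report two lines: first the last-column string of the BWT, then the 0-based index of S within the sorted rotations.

Answer: ainpmmoeaoaopnat$oa
16

Derivation:
All 19 rotations (rotation i = S[i:]+S[:i]):
  rot[0] = panamaonomatopoeia$
  rot[1] = anamaonomatopoeia$p
  rot[2] = namaonomatopoeia$pa
  rot[3] = amaonomatopoeia$pan
  rot[4] = maonomatopoeia$pana
  rot[5] = aonomatopoeia$panam
  rot[6] = onomatopoeia$panama
  rot[7] = nomatopoeia$panamao
  rot[8] = omatopoeia$panamaon
  rot[9] = matopoeia$panamaono
  rot[10] = atopoeia$panamaonom
  rot[11] = topoeia$panamaonoma
  rot[12] = opoeia$panamaonomat
  rot[13] = poeia$panamaonomato
  rot[14] = oeia$panamaonomatop
  rot[15] = eia$panamaonomatopo
  rot[16] = ia$panamaonomatopoe
  rot[17] = a$panamaonomatopoei
  rot[18] = $panamaonomatopoeia
Sorted (with $ < everything):
  sorted[0] = $panamaonomatopoeia  (last char: 'a')
  sorted[1] = a$panamaonomatopoei  (last char: 'i')
  sorted[2] = amaonomatopoeia$pan  (last char: 'n')
  sorted[3] = anamaonomatopoeia$p  (last char: 'p')
  sorted[4] = aonomatopoeia$panam  (last char: 'm')
  sorted[5] = atopoeia$panamaonom  (last char: 'm')
  sorted[6] = eia$panamaonomatopo  (last char: 'o')
  sorted[7] = ia$panamaonomatopoe  (last char: 'e')
  sorted[8] = maonomatopoeia$pana  (last char: 'a')
  sorted[9] = matopoeia$panamaono  (last char: 'o')
  sorted[10] = namaonomatopoeia$pa  (last char: 'a')
  sorted[11] = nomatopoeia$panamao  (last char: 'o')
  sorted[12] = oeia$panamaonomatop  (last char: 'p')
  sorted[13] = omatopoeia$panamaon  (last char: 'n')
  sorted[14] = onomatopoeia$panama  (last char: 'a')
  sorted[15] = opoeia$panamaonomat  (last char: 't')
  sorted[16] = panamaonomatopoeia$  (last char: '$')
  sorted[17] = poeia$panamaonomato  (last char: 'o')
  sorted[18] = topoeia$panamaonoma  (last char: 'a')
Last column: ainpmmoeaoaopnat$oa
Original string S is at sorted index 16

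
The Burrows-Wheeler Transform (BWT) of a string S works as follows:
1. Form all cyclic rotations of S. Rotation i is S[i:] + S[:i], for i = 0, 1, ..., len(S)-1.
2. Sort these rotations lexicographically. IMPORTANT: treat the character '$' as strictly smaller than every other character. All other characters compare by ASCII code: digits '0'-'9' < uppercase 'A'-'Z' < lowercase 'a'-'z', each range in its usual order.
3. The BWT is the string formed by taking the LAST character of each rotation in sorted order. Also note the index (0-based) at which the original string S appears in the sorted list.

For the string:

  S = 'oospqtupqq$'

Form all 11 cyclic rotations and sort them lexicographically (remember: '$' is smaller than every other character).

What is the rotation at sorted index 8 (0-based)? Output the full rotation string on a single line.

All 11 rotations (rotation i = S[i:]+S[:i]):
  rot[0] = oospqtupqq$
  rot[1] = ospqtupqq$o
  rot[2] = spqtupqq$oo
  rot[3] = pqtupqq$oos
  rot[4] = qtupqq$oosp
  rot[5] = tupqq$oospq
  rot[6] = upqq$oospqt
  rot[7] = pqq$oospqtu
  rot[8] = qq$oospqtup
  rot[9] = q$oospqtupq
  rot[10] = $oospqtupqq
Sorted (with $ < everything):
  sorted[0] = $oospqtupqq
  sorted[1] = oospqtupqq$
  sorted[2] = ospqtupqq$o
  sorted[3] = pqq$oospqtu
  sorted[4] = pqtupqq$oos
  sorted[5] = q$oospqtupq
  sorted[6] = qq$oospqtup
  sorted[7] = qtupqq$oosp
  sorted[8] = spqtupqq$oo
  sorted[9] = tupqq$oospq
  sorted[10] = upqq$oospqt
sorted[8] = spqtupqq$oo

Answer: spqtupqq$oo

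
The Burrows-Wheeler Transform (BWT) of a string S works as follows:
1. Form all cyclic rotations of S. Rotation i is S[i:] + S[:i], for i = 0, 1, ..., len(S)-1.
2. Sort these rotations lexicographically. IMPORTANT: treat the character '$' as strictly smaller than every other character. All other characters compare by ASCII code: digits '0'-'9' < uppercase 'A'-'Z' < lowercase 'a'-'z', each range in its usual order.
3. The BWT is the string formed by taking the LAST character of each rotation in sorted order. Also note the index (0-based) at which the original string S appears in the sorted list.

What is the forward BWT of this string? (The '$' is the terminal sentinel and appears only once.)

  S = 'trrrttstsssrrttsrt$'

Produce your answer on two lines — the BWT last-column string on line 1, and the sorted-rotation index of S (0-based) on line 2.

All 19 rotations (rotation i = S[i:]+S[:i]):
  rot[0] = trrrttstsssrrttsrt$
  rot[1] = rrrttstsssrrttsrt$t
  rot[2] = rrttstsssrrttsrt$tr
  rot[3] = rttstsssrrttsrt$trr
  rot[4] = ttstsssrrttsrt$trrr
  rot[5] = tstsssrrttsrt$trrrt
  rot[6] = stsssrrttsrt$trrrtt
  rot[7] = tsssrrttsrt$trrrtts
  rot[8] = sssrrttsrt$trrrttst
  rot[9] = ssrrttsrt$trrrttsts
  rot[10] = srrttsrt$trrrttstss
  rot[11] = rrttsrt$trrrttstsss
  rot[12] = rttsrt$trrrttstsssr
  rot[13] = ttsrt$trrrttstsssrr
  rot[14] = tsrt$trrrttstsssrrt
  rot[15] = srt$trrrttstsssrrtt
  rot[16] = rt$trrrttstsssrrtts
  rot[17] = t$trrrttstsssrrttsr
  rot[18] = $trrrttstsssrrttsrt
Sorted (with $ < everything):
  sorted[0] = $trrrttstsssrrttsrt  (last char: 't')
  sorted[1] = rrrttstsssrrttsrt$t  (last char: 't')
  sorted[2] = rrttsrt$trrrttstsss  (last char: 's')
  sorted[3] = rrttstsssrrttsrt$tr  (last char: 'r')
  sorted[4] = rt$trrrttstsssrrtts  (last char: 's')
  sorted[5] = rttsrt$trrrttstsssr  (last char: 'r')
  sorted[6] = rttstsssrrttsrt$trr  (last char: 'r')
  sorted[7] = srrttsrt$trrrttstss  (last char: 's')
  sorted[8] = srt$trrrttstsssrrtt  (last char: 't')
  sorted[9] = ssrrttsrt$trrrttsts  (last char: 's')
  sorted[10] = sssrrttsrt$trrrttst  (last char: 't')
  sorted[11] = stsssrrttsrt$trrrtt  (last char: 't')
  sorted[12] = t$trrrttstsssrrttsr  (last char: 'r')
  sorted[13] = trrrttstsssrrttsrt$  (last char: '$')
  sorted[14] = tsrt$trrrttstsssrrt  (last char: 't')
  sorted[15] = tsssrrttsrt$trrrtts  (last char: 's')
  sorted[16] = tstsssrrttsrt$trrrt  (last char: 't')
  sorted[17] = ttsrt$trrrttstsssrr  (last char: 'r')
  sorted[18] = ttstsssrrttsrt$trrr  (last char: 'r')
Last column: ttsrsrrststtr$tstrr
Original string S is at sorted index 13

Answer: ttsrsrrststtr$tstrr
13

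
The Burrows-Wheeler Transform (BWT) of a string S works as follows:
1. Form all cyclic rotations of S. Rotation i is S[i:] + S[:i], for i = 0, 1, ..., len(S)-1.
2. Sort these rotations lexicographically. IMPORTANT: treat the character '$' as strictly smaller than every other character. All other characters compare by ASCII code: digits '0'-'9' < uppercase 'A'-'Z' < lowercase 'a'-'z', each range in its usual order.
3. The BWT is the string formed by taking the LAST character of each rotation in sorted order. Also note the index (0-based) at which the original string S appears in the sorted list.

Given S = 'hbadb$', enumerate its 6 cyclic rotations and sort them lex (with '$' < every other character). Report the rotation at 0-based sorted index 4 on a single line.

Answer: db$hba

Derivation:
All 6 rotations (rotation i = S[i:]+S[:i]):
  rot[0] = hbadb$
  rot[1] = badb$h
  rot[2] = adb$hb
  rot[3] = db$hba
  rot[4] = b$hbad
  rot[5] = $hbadb
Sorted (with $ < everything):
  sorted[0] = $hbadb
  sorted[1] = adb$hb
  sorted[2] = b$hbad
  sorted[3] = badb$h
  sorted[4] = db$hba
  sorted[5] = hbadb$
sorted[4] = db$hba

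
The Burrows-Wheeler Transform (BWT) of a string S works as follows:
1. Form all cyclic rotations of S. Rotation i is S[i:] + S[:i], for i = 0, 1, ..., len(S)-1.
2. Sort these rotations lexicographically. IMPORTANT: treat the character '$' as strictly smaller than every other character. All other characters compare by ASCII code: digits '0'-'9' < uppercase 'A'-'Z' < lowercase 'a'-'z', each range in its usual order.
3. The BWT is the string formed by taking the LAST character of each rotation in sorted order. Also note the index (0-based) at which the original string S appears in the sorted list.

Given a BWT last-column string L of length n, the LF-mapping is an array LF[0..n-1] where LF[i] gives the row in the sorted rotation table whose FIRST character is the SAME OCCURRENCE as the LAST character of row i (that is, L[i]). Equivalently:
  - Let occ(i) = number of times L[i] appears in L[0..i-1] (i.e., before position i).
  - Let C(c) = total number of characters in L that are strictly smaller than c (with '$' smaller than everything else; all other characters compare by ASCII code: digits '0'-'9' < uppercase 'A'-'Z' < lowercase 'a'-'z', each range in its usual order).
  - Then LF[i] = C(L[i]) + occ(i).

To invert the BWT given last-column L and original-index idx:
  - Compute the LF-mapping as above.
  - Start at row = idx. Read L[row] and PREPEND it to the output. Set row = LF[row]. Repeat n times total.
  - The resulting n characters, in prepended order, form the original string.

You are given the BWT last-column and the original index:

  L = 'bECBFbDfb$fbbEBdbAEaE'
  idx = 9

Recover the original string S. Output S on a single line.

Answer: EfFCBBbEdbafEbDEAbbb$

Derivation:
LF mapping: 12 6 4 2 10 13 5 19 14 0 20 15 16 7 3 18 17 1 8 11 9
Walk LF starting at row 9, prepending L[row]:
  step 1: row=9, L[9]='$', prepend. Next row=LF[9]=0
  step 2: row=0, L[0]='b', prepend. Next row=LF[0]=12
  step 3: row=12, L[12]='b', prepend. Next row=LF[12]=16
  step 4: row=16, L[16]='b', prepend. Next row=LF[16]=17
  step 5: row=17, L[17]='A', prepend. Next row=LF[17]=1
  step 6: row=1, L[1]='E', prepend. Next row=LF[1]=6
  step 7: row=6, L[6]='D', prepend. Next row=LF[6]=5
  step 8: row=5, L[5]='b', prepend. Next row=LF[5]=13
  step 9: row=13, L[13]='E', prepend. Next row=LF[13]=7
  step 10: row=7, L[7]='f', prepend. Next row=LF[7]=19
  step 11: row=19, L[19]='a', prepend. Next row=LF[19]=11
  step 12: row=11, L[11]='b', prepend. Next row=LF[11]=15
  step 13: row=15, L[15]='d', prepend. Next row=LF[15]=18
  step 14: row=18, L[18]='E', prepend. Next row=LF[18]=8
  step 15: row=8, L[8]='b', prepend. Next row=LF[8]=14
  step 16: row=14, L[14]='B', prepend. Next row=LF[14]=3
  step 17: row=3, L[3]='B', prepend. Next row=LF[3]=2
  step 18: row=2, L[2]='C', prepend. Next row=LF[2]=4
  step 19: row=4, L[4]='F', prepend. Next row=LF[4]=10
  step 20: row=10, L[10]='f', prepend. Next row=LF[10]=20
  step 21: row=20, L[20]='E', prepend. Next row=LF[20]=9
Reversed output: EfFCBBbEdbafEbDEAbbb$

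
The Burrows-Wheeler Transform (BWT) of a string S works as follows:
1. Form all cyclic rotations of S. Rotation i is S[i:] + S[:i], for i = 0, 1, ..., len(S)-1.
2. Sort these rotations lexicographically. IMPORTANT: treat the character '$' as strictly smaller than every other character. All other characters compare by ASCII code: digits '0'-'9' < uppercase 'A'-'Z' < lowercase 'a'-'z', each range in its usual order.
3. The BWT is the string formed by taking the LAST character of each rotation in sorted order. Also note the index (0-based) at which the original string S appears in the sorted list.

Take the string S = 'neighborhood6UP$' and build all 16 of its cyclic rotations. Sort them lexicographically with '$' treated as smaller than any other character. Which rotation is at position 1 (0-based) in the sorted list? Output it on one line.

All 16 rotations (rotation i = S[i:]+S[:i]):
  rot[0] = neighborhood6UP$
  rot[1] = eighborhood6UP$n
  rot[2] = ighborhood6UP$ne
  rot[3] = ghborhood6UP$nei
  rot[4] = hborhood6UP$neig
  rot[5] = borhood6UP$neigh
  rot[6] = orhood6UP$neighb
  rot[7] = rhood6UP$neighbo
  rot[8] = hood6UP$neighbor
  rot[9] = ood6UP$neighborh
  rot[10] = od6UP$neighborho
  rot[11] = d6UP$neighborhoo
  rot[12] = 6UP$neighborhood
  rot[13] = UP$neighborhood6
  rot[14] = P$neighborhood6U
  rot[15] = $neighborhood6UP
Sorted (with $ < everything):
  sorted[0] = $neighborhood6UP
  sorted[1] = 6UP$neighborhood
  sorted[2] = P$neighborhood6U
  sorted[3] = UP$neighborhood6
  sorted[4] = borhood6UP$neigh
  sorted[5] = d6UP$neighborhoo
  sorted[6] = eighborhood6UP$n
  sorted[7] = ghborhood6UP$nei
  sorted[8] = hborhood6UP$neig
  sorted[9] = hood6UP$neighbor
  sorted[10] = ighborhood6UP$ne
  sorted[11] = neighborhood6UP$
  sorted[12] = od6UP$neighborho
  sorted[13] = ood6UP$neighborh
  sorted[14] = orhood6UP$neighb
  sorted[15] = rhood6UP$neighbo
sorted[1] = 6UP$neighborhood

Answer: 6UP$neighborhood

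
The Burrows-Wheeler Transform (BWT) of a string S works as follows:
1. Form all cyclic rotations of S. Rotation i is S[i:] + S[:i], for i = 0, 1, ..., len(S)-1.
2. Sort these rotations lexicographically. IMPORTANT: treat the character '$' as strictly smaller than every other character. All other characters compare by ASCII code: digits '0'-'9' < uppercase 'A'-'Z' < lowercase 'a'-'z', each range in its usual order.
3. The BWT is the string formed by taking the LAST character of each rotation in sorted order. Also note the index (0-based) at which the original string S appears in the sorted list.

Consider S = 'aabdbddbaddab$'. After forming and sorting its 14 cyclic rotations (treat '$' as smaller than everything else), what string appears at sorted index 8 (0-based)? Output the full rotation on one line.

Answer: bddbaddab$aabd

Derivation:
All 14 rotations (rotation i = S[i:]+S[:i]):
  rot[0] = aabdbddbaddab$
  rot[1] = abdbddbaddab$a
  rot[2] = bdbddbaddab$aa
  rot[3] = dbddbaddab$aab
  rot[4] = bddbaddab$aabd
  rot[5] = ddbaddab$aabdb
  rot[6] = dbaddab$aabdbd
  rot[7] = baddab$aabdbdd
  rot[8] = addab$aabdbddb
  rot[9] = ddab$aabdbddba
  rot[10] = dab$aabdbddbad
  rot[11] = ab$aabdbddbadd
  rot[12] = b$aabdbddbadda
  rot[13] = $aabdbddbaddab
Sorted (with $ < everything):
  sorted[0] = $aabdbddbaddab
  sorted[1] = aabdbddbaddab$
  sorted[2] = ab$aabdbddbadd
  sorted[3] = abdbddbaddab$a
  sorted[4] = addab$aabdbddb
  sorted[5] = b$aabdbddbadda
  sorted[6] = baddab$aabdbdd
  sorted[7] = bdbddbaddab$aa
  sorted[8] = bddbaddab$aabd
  sorted[9] = dab$aabdbddbad
  sorted[10] = dbaddab$aabdbd
  sorted[11] = dbddbaddab$aab
  sorted[12] = ddab$aabdbddba
  sorted[13] = ddbaddab$aabdb
sorted[8] = bddbaddab$aabd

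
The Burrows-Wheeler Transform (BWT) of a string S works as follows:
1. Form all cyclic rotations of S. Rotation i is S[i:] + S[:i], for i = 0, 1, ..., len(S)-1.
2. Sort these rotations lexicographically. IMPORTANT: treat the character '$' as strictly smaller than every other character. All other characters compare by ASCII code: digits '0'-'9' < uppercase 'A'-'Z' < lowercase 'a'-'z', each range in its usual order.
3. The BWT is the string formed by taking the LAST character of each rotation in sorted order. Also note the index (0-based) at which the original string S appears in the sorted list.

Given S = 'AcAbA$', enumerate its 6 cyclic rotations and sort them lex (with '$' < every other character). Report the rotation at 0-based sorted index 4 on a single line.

Answer: bA$AcA

Derivation:
All 6 rotations (rotation i = S[i:]+S[:i]):
  rot[0] = AcAbA$
  rot[1] = cAbA$A
  rot[2] = AbA$Ac
  rot[3] = bA$AcA
  rot[4] = A$AcAb
  rot[5] = $AcAbA
Sorted (with $ < everything):
  sorted[0] = $AcAbA
  sorted[1] = A$AcAb
  sorted[2] = AbA$Ac
  sorted[3] = AcAbA$
  sorted[4] = bA$AcA
  sorted[5] = cAbA$A
sorted[4] = bA$AcA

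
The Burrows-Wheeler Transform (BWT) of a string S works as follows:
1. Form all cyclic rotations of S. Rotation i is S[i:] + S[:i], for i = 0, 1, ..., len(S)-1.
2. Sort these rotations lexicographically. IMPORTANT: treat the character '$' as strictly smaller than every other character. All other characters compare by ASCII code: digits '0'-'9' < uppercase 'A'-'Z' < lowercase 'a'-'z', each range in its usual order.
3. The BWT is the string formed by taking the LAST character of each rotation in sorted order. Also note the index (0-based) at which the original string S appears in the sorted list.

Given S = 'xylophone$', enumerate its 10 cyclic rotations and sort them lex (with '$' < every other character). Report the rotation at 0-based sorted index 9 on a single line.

All 10 rotations (rotation i = S[i:]+S[:i]):
  rot[0] = xylophone$
  rot[1] = ylophone$x
  rot[2] = lophone$xy
  rot[3] = ophone$xyl
  rot[4] = phone$xylo
  rot[5] = hone$xylop
  rot[6] = one$xyloph
  rot[7] = ne$xylopho
  rot[8] = e$xylophon
  rot[9] = $xylophone
Sorted (with $ < everything):
  sorted[0] = $xylophone
  sorted[1] = e$xylophon
  sorted[2] = hone$xylop
  sorted[3] = lophone$xy
  sorted[4] = ne$xylopho
  sorted[5] = one$xyloph
  sorted[6] = ophone$xyl
  sorted[7] = phone$xylo
  sorted[8] = xylophone$
  sorted[9] = ylophone$x
sorted[9] = ylophone$x

Answer: ylophone$x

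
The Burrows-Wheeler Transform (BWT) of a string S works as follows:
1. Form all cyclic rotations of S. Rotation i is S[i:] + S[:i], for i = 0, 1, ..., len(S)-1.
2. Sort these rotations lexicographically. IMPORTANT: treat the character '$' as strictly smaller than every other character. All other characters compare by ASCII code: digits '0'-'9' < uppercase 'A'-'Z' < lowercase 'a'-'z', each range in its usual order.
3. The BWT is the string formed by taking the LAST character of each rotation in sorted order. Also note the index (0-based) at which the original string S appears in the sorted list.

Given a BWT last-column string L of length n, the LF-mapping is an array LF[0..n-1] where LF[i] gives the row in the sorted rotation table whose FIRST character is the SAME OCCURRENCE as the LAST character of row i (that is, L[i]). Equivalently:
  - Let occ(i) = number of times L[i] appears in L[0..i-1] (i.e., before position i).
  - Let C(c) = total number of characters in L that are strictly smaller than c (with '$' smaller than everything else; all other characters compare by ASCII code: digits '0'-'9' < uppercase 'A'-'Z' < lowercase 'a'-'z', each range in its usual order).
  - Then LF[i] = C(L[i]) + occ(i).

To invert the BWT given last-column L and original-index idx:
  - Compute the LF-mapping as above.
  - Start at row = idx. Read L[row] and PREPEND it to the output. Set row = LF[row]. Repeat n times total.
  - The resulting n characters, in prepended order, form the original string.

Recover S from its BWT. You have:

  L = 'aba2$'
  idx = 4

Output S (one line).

LF mapping: 2 4 3 1 0
Walk LF starting at row 4, prepending L[row]:
  step 1: row=4, L[4]='$', prepend. Next row=LF[4]=0
  step 2: row=0, L[0]='a', prepend. Next row=LF[0]=2
  step 3: row=2, L[2]='a', prepend. Next row=LF[2]=3
  step 4: row=3, L[3]='2', prepend. Next row=LF[3]=1
  step 5: row=1, L[1]='b', prepend. Next row=LF[1]=4
Reversed output: b2aa$

Answer: b2aa$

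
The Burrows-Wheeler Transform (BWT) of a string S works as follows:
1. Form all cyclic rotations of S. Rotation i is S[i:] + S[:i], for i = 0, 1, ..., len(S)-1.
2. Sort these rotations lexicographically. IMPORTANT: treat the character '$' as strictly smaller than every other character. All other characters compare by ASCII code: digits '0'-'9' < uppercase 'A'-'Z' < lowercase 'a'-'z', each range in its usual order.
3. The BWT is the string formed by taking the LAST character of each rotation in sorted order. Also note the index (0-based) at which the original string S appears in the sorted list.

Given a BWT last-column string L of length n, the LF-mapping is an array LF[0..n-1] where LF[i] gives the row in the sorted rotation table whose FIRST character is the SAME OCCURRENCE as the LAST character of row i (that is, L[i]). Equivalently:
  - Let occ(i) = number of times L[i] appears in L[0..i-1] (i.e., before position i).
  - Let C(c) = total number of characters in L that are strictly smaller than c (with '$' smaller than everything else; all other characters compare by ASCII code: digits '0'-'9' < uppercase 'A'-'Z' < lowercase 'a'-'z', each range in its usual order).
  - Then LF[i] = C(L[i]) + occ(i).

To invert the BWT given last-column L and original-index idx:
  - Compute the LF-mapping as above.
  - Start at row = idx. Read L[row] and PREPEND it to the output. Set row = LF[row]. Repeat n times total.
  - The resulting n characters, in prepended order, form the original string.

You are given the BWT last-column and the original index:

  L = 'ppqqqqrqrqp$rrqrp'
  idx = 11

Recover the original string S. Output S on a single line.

LF mapping: 1 2 5 6 7 8 12 9 13 10 3 0 14 15 11 16 4
Walk LF starting at row 11, prepending L[row]:
  step 1: row=11, L[11]='$', prepend. Next row=LF[11]=0
  step 2: row=0, L[0]='p', prepend. Next row=LF[0]=1
  step 3: row=1, L[1]='p', prepend. Next row=LF[1]=2
  step 4: row=2, L[2]='q', prepend. Next row=LF[2]=5
  step 5: row=5, L[5]='q', prepend. Next row=LF[5]=8
  step 6: row=8, L[8]='r', prepend. Next row=LF[8]=13
  step 7: row=13, L[13]='r', prepend. Next row=LF[13]=15
  step 8: row=15, L[15]='r', prepend. Next row=LF[15]=16
  step 9: row=16, L[16]='p', prepend. Next row=LF[16]=4
  step 10: row=4, L[4]='q', prepend. Next row=LF[4]=7
  step 11: row=7, L[7]='q', prepend. Next row=LF[7]=9
  step 12: row=9, L[9]='q', prepend. Next row=LF[9]=10
  step 13: row=10, L[10]='p', prepend. Next row=LF[10]=3
  step 14: row=3, L[3]='q', prepend. Next row=LF[3]=6
  step 15: row=6, L[6]='r', prepend. Next row=LF[6]=12
  step 16: row=12, L[12]='r', prepend. Next row=LF[12]=14
  step 17: row=14, L[14]='q', prepend. Next row=LF[14]=11
Reversed output: qrrqpqqqprrrqqpp$

Answer: qrrqpqqqprrrqqpp$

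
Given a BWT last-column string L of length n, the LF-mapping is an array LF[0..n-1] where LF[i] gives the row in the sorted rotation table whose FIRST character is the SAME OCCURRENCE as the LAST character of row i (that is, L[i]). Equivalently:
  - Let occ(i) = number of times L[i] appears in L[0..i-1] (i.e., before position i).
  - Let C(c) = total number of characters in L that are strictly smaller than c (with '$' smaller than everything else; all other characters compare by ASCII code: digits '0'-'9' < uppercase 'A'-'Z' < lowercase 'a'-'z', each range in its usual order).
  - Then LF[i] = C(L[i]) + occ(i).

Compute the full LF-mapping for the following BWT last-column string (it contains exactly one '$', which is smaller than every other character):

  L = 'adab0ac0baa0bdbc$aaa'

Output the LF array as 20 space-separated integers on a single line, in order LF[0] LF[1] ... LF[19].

Char counts: '$':1, '0':3, 'a':8, 'b':4, 'c':2, 'd':2
C (first-col start): C('$')=0, C('0')=1, C('a')=4, C('b')=12, C('c')=16, C('d')=18
L[0]='a': occ=0, LF[0]=C('a')+0=4+0=4
L[1]='d': occ=0, LF[1]=C('d')+0=18+0=18
L[2]='a': occ=1, LF[2]=C('a')+1=4+1=5
L[3]='b': occ=0, LF[3]=C('b')+0=12+0=12
L[4]='0': occ=0, LF[4]=C('0')+0=1+0=1
L[5]='a': occ=2, LF[5]=C('a')+2=4+2=6
L[6]='c': occ=0, LF[6]=C('c')+0=16+0=16
L[7]='0': occ=1, LF[7]=C('0')+1=1+1=2
L[8]='b': occ=1, LF[8]=C('b')+1=12+1=13
L[9]='a': occ=3, LF[9]=C('a')+3=4+3=7
L[10]='a': occ=4, LF[10]=C('a')+4=4+4=8
L[11]='0': occ=2, LF[11]=C('0')+2=1+2=3
L[12]='b': occ=2, LF[12]=C('b')+2=12+2=14
L[13]='d': occ=1, LF[13]=C('d')+1=18+1=19
L[14]='b': occ=3, LF[14]=C('b')+3=12+3=15
L[15]='c': occ=1, LF[15]=C('c')+1=16+1=17
L[16]='$': occ=0, LF[16]=C('$')+0=0+0=0
L[17]='a': occ=5, LF[17]=C('a')+5=4+5=9
L[18]='a': occ=6, LF[18]=C('a')+6=4+6=10
L[19]='a': occ=7, LF[19]=C('a')+7=4+7=11

Answer: 4 18 5 12 1 6 16 2 13 7 8 3 14 19 15 17 0 9 10 11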